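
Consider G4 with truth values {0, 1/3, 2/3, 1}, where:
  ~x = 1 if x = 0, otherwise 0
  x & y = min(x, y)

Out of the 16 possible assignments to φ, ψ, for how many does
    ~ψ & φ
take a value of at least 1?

φ = 0, ψ = 0 ↦ 0  <
φ = 0, ψ = 1/3 ↦ 0  <
φ = 0, ψ = 2/3 ↦ 0  <
φ = 0, ψ = 1 ↦ 0  <
φ = 1/3, ψ = 0 ↦ 1/3  <
φ = 1/3, ψ = 1/3 ↦ 0  <
φ = 1/3, ψ = 2/3 ↦ 0  <
φ = 1/3, ψ = 1 ↦ 0  <
φ = 2/3, ψ = 0 ↦ 2/3  <
φ = 2/3, ψ = 1/3 ↦ 0  <
φ = 2/3, ψ = 2/3 ↦ 0  <
φ = 2/3, ψ = 1 ↦ 0  <
φ = 1, ψ = 0 ↦ 1  ≥
φ = 1, ψ = 1/3 ↦ 0  <
φ = 1, ψ = 2/3 ↦ 0  <
φ = 1, ψ = 1 ↦ 0  <
So 1 of the 16 assignments meets the threshold.

1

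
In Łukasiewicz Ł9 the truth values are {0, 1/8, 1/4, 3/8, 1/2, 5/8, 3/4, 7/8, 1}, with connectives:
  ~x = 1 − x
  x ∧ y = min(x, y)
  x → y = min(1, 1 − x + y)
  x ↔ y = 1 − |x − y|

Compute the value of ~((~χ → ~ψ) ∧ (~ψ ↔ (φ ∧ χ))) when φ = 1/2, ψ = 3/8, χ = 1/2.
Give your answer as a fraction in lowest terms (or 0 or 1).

~χ = ~1/2 = 1/2
~ψ = ~3/8 = 5/8
~χ → ~ψ = 1/2 → 5/8 = 1
~ψ = ~3/8 = 5/8
φ ∧ χ = 1/2 ∧ 1/2 = 1/2
~ψ ↔ (φ ∧ χ) = 5/8 ↔ 1/2 = 7/8
(~χ → ~ψ) ∧ (~ψ ↔ (φ ∧ χ)) = 1 ∧ 7/8 = 7/8
~((~χ → ~ψ) ∧ (~ψ ↔ (φ ∧ χ))) = ~7/8 = 1/8

1/8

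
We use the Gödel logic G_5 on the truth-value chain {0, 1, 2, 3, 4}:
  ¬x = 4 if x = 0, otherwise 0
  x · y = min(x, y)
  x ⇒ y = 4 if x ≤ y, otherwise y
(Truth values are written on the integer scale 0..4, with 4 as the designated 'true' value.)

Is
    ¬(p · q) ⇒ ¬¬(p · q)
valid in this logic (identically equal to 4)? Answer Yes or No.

No

Counterexample: take p = 0, q = 0.
p · q = 0 · 0 = 0
¬(p · q) = ¬0 = 4
p · q = 0 · 0 = 0
¬(p · q) = ¬0 = 4
¬¬(p · q) = ¬4 = 0
¬(p · q) ⇒ ¬¬(p · q) = 4 ⇒ 0 = 0
This gives 0 ≠ 4.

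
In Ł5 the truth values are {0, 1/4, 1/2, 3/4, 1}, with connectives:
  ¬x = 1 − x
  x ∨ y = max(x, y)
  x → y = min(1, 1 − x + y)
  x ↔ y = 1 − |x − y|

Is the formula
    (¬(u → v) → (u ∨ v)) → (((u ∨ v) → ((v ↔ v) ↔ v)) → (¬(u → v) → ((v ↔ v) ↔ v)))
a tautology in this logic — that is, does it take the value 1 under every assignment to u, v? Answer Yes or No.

At u = 1, v = 1/4, for instance:
u → v = 1 → 1/4 = 1/4
¬(u → v) = ¬1/4 = 3/4
u ∨ v = 1 ∨ 1/4 = 1
¬(u → v) → (u ∨ v) = 3/4 → 1 = 1
v ↔ v = 1/4 ↔ 1/4 = 1
(v ↔ v) ↔ v = 1 ↔ 1/4 = 1/4
(u ∨ v) → ((v ↔ v) ↔ v) = 1 → 1/4 = 1/4
¬(u → v) → ((v ↔ v) ↔ v) = 3/4 → 1/4 = 1/2
((u ∨ v) → ((v ↔ v) ↔ v)) → (¬(u → v) → ((v ↔ v) ↔ v)) = 1/4 → 1/2 = 1
(¬(u → v) → (u ∨ v)) → (((u ∨ v) → ((v ↔ v) ↔ v)) → (¬(u → v) → ((v ↔ v) ↔ v))) = 1 → 1 = 1
and checking the remaining 24 assignments likewise gives ≥ 1 in every case.

Yes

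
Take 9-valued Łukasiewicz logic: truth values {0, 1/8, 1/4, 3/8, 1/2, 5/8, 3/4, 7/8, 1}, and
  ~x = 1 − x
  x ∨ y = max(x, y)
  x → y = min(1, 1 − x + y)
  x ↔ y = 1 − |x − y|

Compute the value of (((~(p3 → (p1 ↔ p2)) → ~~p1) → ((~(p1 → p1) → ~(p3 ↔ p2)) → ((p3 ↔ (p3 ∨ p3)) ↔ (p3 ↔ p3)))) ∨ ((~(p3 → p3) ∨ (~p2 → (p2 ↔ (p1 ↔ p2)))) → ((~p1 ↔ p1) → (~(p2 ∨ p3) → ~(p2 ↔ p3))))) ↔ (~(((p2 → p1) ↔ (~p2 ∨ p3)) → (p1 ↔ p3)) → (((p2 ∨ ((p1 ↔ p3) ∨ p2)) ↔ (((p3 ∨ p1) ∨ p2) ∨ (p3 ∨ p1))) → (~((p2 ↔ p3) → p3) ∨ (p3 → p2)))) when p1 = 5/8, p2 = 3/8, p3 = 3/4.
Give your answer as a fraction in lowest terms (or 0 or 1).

1

p1 ↔ p2 = 5/8 ↔ 3/8 = 3/4
p3 → (p1 ↔ p2) = 3/4 → 3/4 = 1
~(p3 → (p1 ↔ p2)) = ~1 = 0
~p1 = ~5/8 = 3/8
~~p1 = ~3/8 = 5/8
~(p3 → (p1 ↔ p2)) → ~~p1 = 0 → 5/8 = 1
p1 → p1 = 5/8 → 5/8 = 1
~(p1 → p1) = ~1 = 0
p3 ↔ p2 = 3/4 ↔ 3/8 = 5/8
~(p3 ↔ p2) = ~5/8 = 3/8
~(p1 → p1) → ~(p3 ↔ p2) = 0 → 3/8 = 1
p3 ∨ p3 = 3/4 ∨ 3/4 = 3/4
p3 ↔ (p3 ∨ p3) = 3/4 ↔ 3/4 = 1
p3 ↔ p3 = 3/4 ↔ 3/4 = 1
(p3 ↔ (p3 ∨ p3)) ↔ (p3 ↔ p3) = 1 ↔ 1 = 1
(~(p1 → p1) → ~(p3 ↔ p2)) → ((p3 ↔ (p3 ∨ p3)) ↔ (p3 ↔ p3)) = 1 → 1 = 1
(~(p3 → (p1 ↔ p2)) → ~~p1) → ((~(p1 → p1) → ~(p3 ↔ p2)) → ((p3 ↔ (p3 ∨ p3)) ↔ (p3 ↔ p3))) = 1 → 1 = 1
p3 → p3 = 3/4 → 3/4 = 1
~(p3 → p3) = ~1 = 0
~p2 = ~3/8 = 5/8
p1 ↔ p2 = 5/8 ↔ 3/8 = 3/4
p2 ↔ (p1 ↔ p2) = 3/8 ↔ 3/4 = 5/8
~p2 → (p2 ↔ (p1 ↔ p2)) = 5/8 → 5/8 = 1
~(p3 → p3) ∨ (~p2 → (p2 ↔ (p1 ↔ p2))) = 0 ∨ 1 = 1
~p1 = ~5/8 = 3/8
~p1 ↔ p1 = 3/8 ↔ 5/8 = 3/4
p2 ∨ p3 = 3/8 ∨ 3/4 = 3/4
~(p2 ∨ p3) = ~3/4 = 1/4
p2 ↔ p3 = 3/8 ↔ 3/4 = 5/8
~(p2 ↔ p3) = ~5/8 = 3/8
~(p2 ∨ p3) → ~(p2 ↔ p3) = 1/4 → 3/8 = 1
(~p1 ↔ p1) → (~(p2 ∨ p3) → ~(p2 ↔ p3)) = 3/4 → 1 = 1
(~(p3 → p3) ∨ (~p2 → (p2 ↔ (p1 ↔ p2)))) → ((~p1 ↔ p1) → (~(p2 ∨ p3) → ~(p2 ↔ p3))) = 1 → 1 = 1
((~(p3 → (p1 ↔ p2)) → ~~p1) → ((~(p1 → p1) → ~(p3 ↔ p2)) → ((p3 ↔ (p3 ∨ p3)) ↔ (p3 ↔ p3)))) ∨ ((~(p3 → p3) ∨ (~p2 → (p2 ↔ (p1 ↔ p2)))) → ((~p1 ↔ p1) → (~(p2 ∨ p3) → ~(p2 ↔ p3)))) = 1 ∨ 1 = 1
p2 → p1 = 3/8 → 5/8 = 1
~p2 = ~3/8 = 5/8
~p2 ∨ p3 = 5/8 ∨ 3/4 = 3/4
(p2 → p1) ↔ (~p2 ∨ p3) = 1 ↔ 3/4 = 3/4
p1 ↔ p3 = 5/8 ↔ 3/4 = 7/8
((p2 → p1) ↔ (~p2 ∨ p3)) → (p1 ↔ p3) = 3/4 → 7/8 = 1
~(((p2 → p1) ↔ (~p2 ∨ p3)) → (p1 ↔ p3)) = ~1 = 0
p1 ↔ p3 = 5/8 ↔ 3/4 = 7/8
(p1 ↔ p3) ∨ p2 = 7/8 ∨ 3/8 = 7/8
p2 ∨ ((p1 ↔ p3) ∨ p2) = 3/8 ∨ 7/8 = 7/8
p3 ∨ p1 = 3/4 ∨ 5/8 = 3/4
(p3 ∨ p1) ∨ p2 = 3/4 ∨ 3/8 = 3/4
p3 ∨ p1 = 3/4 ∨ 5/8 = 3/4
((p3 ∨ p1) ∨ p2) ∨ (p3 ∨ p1) = 3/4 ∨ 3/4 = 3/4
(p2 ∨ ((p1 ↔ p3) ∨ p2)) ↔ (((p3 ∨ p1) ∨ p2) ∨ (p3 ∨ p1)) = 7/8 ↔ 3/4 = 7/8
p2 ↔ p3 = 3/8 ↔ 3/4 = 5/8
(p2 ↔ p3) → p3 = 5/8 → 3/4 = 1
~((p2 ↔ p3) → p3) = ~1 = 0
p3 → p2 = 3/4 → 3/8 = 5/8
~((p2 ↔ p3) → p3) ∨ (p3 → p2) = 0 ∨ 5/8 = 5/8
((p2 ∨ ((p1 ↔ p3) ∨ p2)) ↔ (((p3 ∨ p1) ∨ p2) ∨ (p3 ∨ p1))) → (~((p2 ↔ p3) → p3) ∨ (p3 → p2)) = 7/8 → 5/8 = 3/4
~(((p2 → p1) ↔ (~p2 ∨ p3)) → (p1 ↔ p3)) → (((p2 ∨ ((p1 ↔ p3) ∨ p2)) ↔ (((p3 ∨ p1) ∨ p2) ∨ (p3 ∨ p1))) → (~((p2 ↔ p3) → p3) ∨ (p3 → p2))) = 0 → 3/4 = 1
(((~(p3 → (p1 ↔ p2)) → ~~p1) → ((~(p1 → p1) → ~(p3 ↔ p2)) → ((p3 ↔ (p3 ∨ p3)) ↔ (p3 ↔ p3)))) ∨ ((~(p3 → p3) ∨ (~p2 → (p2 ↔ (p1 ↔ p2)))) → ((~p1 ↔ p1) → (~(p2 ∨ p3) → ~(p2 ↔ p3))))) ↔ (~(((p2 → p1) ↔ (~p2 ∨ p3)) → (p1 ↔ p3)) → (((p2 ∨ ((p1 ↔ p3) ∨ p2)) ↔ (((p3 ∨ p1) ∨ p2) ∨ (p3 ∨ p1))) → (~((p2 ↔ p3) → p3) ∨ (p3 → p2)))) = 1 ↔ 1 = 1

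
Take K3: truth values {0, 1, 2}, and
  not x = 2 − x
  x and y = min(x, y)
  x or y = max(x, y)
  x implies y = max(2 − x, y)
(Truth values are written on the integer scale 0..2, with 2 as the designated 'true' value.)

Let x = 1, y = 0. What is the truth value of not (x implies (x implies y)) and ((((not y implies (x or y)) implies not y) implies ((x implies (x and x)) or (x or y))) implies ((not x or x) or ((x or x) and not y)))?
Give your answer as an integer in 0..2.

x implies y = 1 implies 0 = 1
x implies (x implies y) = 1 implies 1 = 1
not (x implies (x implies y)) = not 1 = 1
not y = not 0 = 2
x or y = 1 or 0 = 1
not y implies (x or y) = 2 implies 1 = 1
not y = not 0 = 2
(not y implies (x or y)) implies not y = 1 implies 2 = 2
x and x = 1 and 1 = 1
x implies (x and x) = 1 implies 1 = 1
x or y = 1 or 0 = 1
(x implies (x and x)) or (x or y) = 1 or 1 = 1
((not y implies (x or y)) implies not y) implies ((x implies (x and x)) or (x or y)) = 2 implies 1 = 1
not x = not 1 = 1
not x or x = 1 or 1 = 1
x or x = 1 or 1 = 1
not y = not 0 = 2
(x or x) and not y = 1 and 2 = 1
(not x or x) or ((x or x) and not y) = 1 or 1 = 1
(((not y implies (x or y)) implies not y) implies ((x implies (x and x)) or (x or y))) implies ((not x or x) or ((x or x) and not y)) = 1 implies 1 = 1
not (x implies (x implies y)) and ((((not y implies (x or y)) implies not y) implies ((x implies (x and x)) or (x or y))) implies ((not x or x) or ((x or x) and not y))) = 1 and 1 = 1

1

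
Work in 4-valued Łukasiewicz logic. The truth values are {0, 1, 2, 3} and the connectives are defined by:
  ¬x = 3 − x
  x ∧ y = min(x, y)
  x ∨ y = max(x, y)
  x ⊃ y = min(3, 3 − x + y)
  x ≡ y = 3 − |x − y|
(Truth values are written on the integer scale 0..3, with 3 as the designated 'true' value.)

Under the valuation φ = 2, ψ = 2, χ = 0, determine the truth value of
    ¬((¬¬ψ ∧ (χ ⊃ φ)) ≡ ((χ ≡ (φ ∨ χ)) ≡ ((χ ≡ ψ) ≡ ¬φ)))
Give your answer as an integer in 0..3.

1

¬ψ = ¬2 = 1
¬¬ψ = ¬1 = 2
χ ⊃ φ = 0 ⊃ 2 = 3
¬¬ψ ∧ (χ ⊃ φ) = 2 ∧ 3 = 2
φ ∨ χ = 2 ∨ 0 = 2
χ ≡ (φ ∨ χ) = 0 ≡ 2 = 1
χ ≡ ψ = 0 ≡ 2 = 1
¬φ = ¬2 = 1
(χ ≡ ψ) ≡ ¬φ = 1 ≡ 1 = 3
(χ ≡ (φ ∨ χ)) ≡ ((χ ≡ ψ) ≡ ¬φ) = 1 ≡ 3 = 1
(¬¬ψ ∧ (χ ⊃ φ)) ≡ ((χ ≡ (φ ∨ χ)) ≡ ((χ ≡ ψ) ≡ ¬φ)) = 2 ≡ 1 = 2
¬((¬¬ψ ∧ (χ ⊃ φ)) ≡ ((χ ≡ (φ ∨ χ)) ≡ ((χ ≡ ψ) ≡ ¬φ))) = ¬2 = 1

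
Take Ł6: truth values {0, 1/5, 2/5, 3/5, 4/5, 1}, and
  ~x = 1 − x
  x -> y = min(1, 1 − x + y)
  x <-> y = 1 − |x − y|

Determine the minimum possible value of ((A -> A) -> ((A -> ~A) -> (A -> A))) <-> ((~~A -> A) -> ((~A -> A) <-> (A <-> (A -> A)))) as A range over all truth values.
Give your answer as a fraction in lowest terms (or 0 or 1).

Take A = 2/5:
A -> A = 2/5 -> 2/5 = 1
~A = ~2/5 = 3/5
A -> ~A = 2/5 -> 3/5 = 1
A -> A = 2/5 -> 2/5 = 1
(A -> ~A) -> (A -> A) = 1 -> 1 = 1
(A -> A) -> ((A -> ~A) -> (A -> A)) = 1 -> 1 = 1
~A = ~2/5 = 3/5
~~A = ~3/5 = 2/5
~~A -> A = 2/5 -> 2/5 = 1
~A = ~2/5 = 3/5
~A -> A = 3/5 -> 2/5 = 4/5
A -> A = 2/5 -> 2/5 = 1
A <-> (A -> A) = 2/5 <-> 1 = 2/5
(~A -> A) <-> (A <-> (A -> A)) = 4/5 <-> 2/5 = 3/5
(~~A -> A) -> ((~A -> A) <-> (A <-> (A -> A))) = 1 -> 3/5 = 3/5
((A -> A) -> ((A -> ~A) -> (A -> A))) <-> ((~~A -> A) -> ((~A -> A) <-> (A <-> (A -> A)))) = 1 <-> 3/5 = 3/5
No assignment yields a value below 3/5, so this is the minimum.

3/5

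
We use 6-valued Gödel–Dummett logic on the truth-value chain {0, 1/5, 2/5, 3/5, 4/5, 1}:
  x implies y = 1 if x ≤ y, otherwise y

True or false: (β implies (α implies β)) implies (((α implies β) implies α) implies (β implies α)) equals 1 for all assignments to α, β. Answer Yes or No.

At α = 4/5, β = 3/5, for instance:
α implies β = 4/5 implies 3/5 = 3/5
β implies (α implies β) = 3/5 implies 3/5 = 1
(α implies β) implies α = 3/5 implies 4/5 = 1
β implies α = 3/5 implies 4/5 = 1
((α implies β) implies α) implies (β implies α) = 1 implies 1 = 1
(β implies (α implies β)) implies (((α implies β) implies α) implies (β implies α)) = 1 implies 1 = 1
and checking the remaining 35 assignments likewise gives ≥ 1 in every case.

Yes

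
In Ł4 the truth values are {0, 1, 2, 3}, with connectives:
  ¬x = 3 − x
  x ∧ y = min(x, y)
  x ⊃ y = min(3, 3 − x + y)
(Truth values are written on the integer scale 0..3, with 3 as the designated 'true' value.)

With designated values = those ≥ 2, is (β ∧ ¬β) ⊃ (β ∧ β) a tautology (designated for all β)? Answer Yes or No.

β = 0 ↦ 3
β = 1 ↦ 3
β = 2 ↦ 3
β = 3 ↦ 3
Every assignment gives a value ≥ 2.

Yes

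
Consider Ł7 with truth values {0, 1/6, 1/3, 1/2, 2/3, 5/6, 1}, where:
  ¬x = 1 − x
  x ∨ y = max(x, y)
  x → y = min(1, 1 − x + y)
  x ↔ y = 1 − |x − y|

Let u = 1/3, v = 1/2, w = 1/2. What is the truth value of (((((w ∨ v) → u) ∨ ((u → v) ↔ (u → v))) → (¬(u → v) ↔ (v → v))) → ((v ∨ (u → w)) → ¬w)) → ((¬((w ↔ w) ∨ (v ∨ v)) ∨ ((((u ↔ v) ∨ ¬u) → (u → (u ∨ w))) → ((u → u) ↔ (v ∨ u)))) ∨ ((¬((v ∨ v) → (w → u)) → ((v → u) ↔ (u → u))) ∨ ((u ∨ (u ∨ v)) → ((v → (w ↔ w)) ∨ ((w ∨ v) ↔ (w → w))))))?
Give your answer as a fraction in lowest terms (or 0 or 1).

w ∨ v = 1/2 ∨ 1/2 = 1/2
(w ∨ v) → u = 1/2 → 1/3 = 5/6
u → v = 1/3 → 1/2 = 1
u → v = 1/3 → 1/2 = 1
(u → v) ↔ (u → v) = 1 ↔ 1 = 1
((w ∨ v) → u) ∨ ((u → v) ↔ (u → v)) = 5/6 ∨ 1 = 1
u → v = 1/3 → 1/2 = 1
¬(u → v) = ¬1 = 0
v → v = 1/2 → 1/2 = 1
¬(u → v) ↔ (v → v) = 0 ↔ 1 = 0
(((w ∨ v) → u) ∨ ((u → v) ↔ (u → v))) → (¬(u → v) ↔ (v → v)) = 1 → 0 = 0
u → w = 1/3 → 1/2 = 1
v ∨ (u → w) = 1/2 ∨ 1 = 1
¬w = ¬1/2 = 1/2
(v ∨ (u → w)) → ¬w = 1 → 1/2 = 1/2
((((w ∨ v) → u) ∨ ((u → v) ↔ (u → v))) → (¬(u → v) ↔ (v → v))) → ((v ∨ (u → w)) → ¬w) = 0 → 1/2 = 1
w ↔ w = 1/2 ↔ 1/2 = 1
v ∨ v = 1/2 ∨ 1/2 = 1/2
(w ↔ w) ∨ (v ∨ v) = 1 ∨ 1/2 = 1
¬((w ↔ w) ∨ (v ∨ v)) = ¬1 = 0
u ↔ v = 1/3 ↔ 1/2 = 5/6
¬u = ¬1/3 = 2/3
(u ↔ v) ∨ ¬u = 5/6 ∨ 2/3 = 5/6
u ∨ w = 1/3 ∨ 1/2 = 1/2
u → (u ∨ w) = 1/3 → 1/2 = 1
((u ↔ v) ∨ ¬u) → (u → (u ∨ w)) = 5/6 → 1 = 1
u → u = 1/3 → 1/3 = 1
v ∨ u = 1/2 ∨ 1/3 = 1/2
(u → u) ↔ (v ∨ u) = 1 ↔ 1/2 = 1/2
(((u ↔ v) ∨ ¬u) → (u → (u ∨ w))) → ((u → u) ↔ (v ∨ u)) = 1 → 1/2 = 1/2
¬((w ↔ w) ∨ (v ∨ v)) ∨ ((((u ↔ v) ∨ ¬u) → (u → (u ∨ w))) → ((u → u) ↔ (v ∨ u))) = 0 ∨ 1/2 = 1/2
v ∨ v = 1/2 ∨ 1/2 = 1/2
w → u = 1/2 → 1/3 = 5/6
(v ∨ v) → (w → u) = 1/2 → 5/6 = 1
¬((v ∨ v) → (w → u)) = ¬1 = 0
v → u = 1/2 → 1/3 = 5/6
u → u = 1/3 → 1/3 = 1
(v → u) ↔ (u → u) = 5/6 ↔ 1 = 5/6
¬((v ∨ v) → (w → u)) → ((v → u) ↔ (u → u)) = 0 → 5/6 = 1
u ∨ v = 1/3 ∨ 1/2 = 1/2
u ∨ (u ∨ v) = 1/3 ∨ 1/2 = 1/2
w ↔ w = 1/2 ↔ 1/2 = 1
v → (w ↔ w) = 1/2 → 1 = 1
w ∨ v = 1/2 ∨ 1/2 = 1/2
w → w = 1/2 → 1/2 = 1
(w ∨ v) ↔ (w → w) = 1/2 ↔ 1 = 1/2
(v → (w ↔ w)) ∨ ((w ∨ v) ↔ (w → w)) = 1 ∨ 1/2 = 1
(u ∨ (u ∨ v)) → ((v → (w ↔ w)) ∨ ((w ∨ v) ↔ (w → w))) = 1/2 → 1 = 1
(¬((v ∨ v) → (w → u)) → ((v → u) ↔ (u → u))) ∨ ((u ∨ (u ∨ v)) → ((v → (w ↔ w)) ∨ ((w ∨ v) ↔ (w → w)))) = 1 ∨ 1 = 1
(¬((w ↔ w) ∨ (v ∨ v)) ∨ ((((u ↔ v) ∨ ¬u) → (u → (u ∨ w))) → ((u → u) ↔ (v ∨ u)))) ∨ ((¬((v ∨ v) → (w → u)) → ((v → u) ↔ (u → u))) ∨ ((u ∨ (u ∨ v)) → ((v → (w ↔ w)) ∨ ((w ∨ v) ↔ (w → w))))) = 1/2 ∨ 1 = 1
(((((w ∨ v) → u) ∨ ((u → v) ↔ (u → v))) → (¬(u → v) ↔ (v → v))) → ((v ∨ (u → w)) → ¬w)) → ((¬((w ↔ w) ∨ (v ∨ v)) ∨ ((((u ↔ v) ∨ ¬u) → (u → (u ∨ w))) → ((u → u) ↔ (v ∨ u)))) ∨ ((¬((v ∨ v) → (w → u)) → ((v → u) ↔ (u → u))) ∨ ((u ∨ (u ∨ v)) → ((v → (w ↔ w)) ∨ ((w ∨ v) ↔ (w → w)))))) = 1 → 1 = 1

1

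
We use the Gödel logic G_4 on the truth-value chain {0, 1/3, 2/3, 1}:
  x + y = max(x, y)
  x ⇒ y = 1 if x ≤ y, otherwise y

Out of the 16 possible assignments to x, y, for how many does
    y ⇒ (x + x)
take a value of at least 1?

x = 0, y = 0 ↦ 1  ≥
x = 0, y = 1/3 ↦ 0  <
x = 0, y = 2/3 ↦ 0  <
x = 0, y = 1 ↦ 0  <
x = 1/3, y = 0 ↦ 1  ≥
x = 1/3, y = 1/3 ↦ 1  ≥
x = 1/3, y = 2/3 ↦ 1/3  <
x = 1/3, y = 1 ↦ 1/3  <
x = 2/3, y = 0 ↦ 1  ≥
x = 2/3, y = 1/3 ↦ 1  ≥
x = 2/3, y = 2/3 ↦ 1  ≥
x = 2/3, y = 1 ↦ 2/3  <
x = 1, y = 0 ↦ 1  ≥
x = 1, y = 1/3 ↦ 1  ≥
x = 1, y = 2/3 ↦ 1  ≥
x = 1, y = 1 ↦ 1  ≥
So 10 of the 16 assignments meet the threshold.

10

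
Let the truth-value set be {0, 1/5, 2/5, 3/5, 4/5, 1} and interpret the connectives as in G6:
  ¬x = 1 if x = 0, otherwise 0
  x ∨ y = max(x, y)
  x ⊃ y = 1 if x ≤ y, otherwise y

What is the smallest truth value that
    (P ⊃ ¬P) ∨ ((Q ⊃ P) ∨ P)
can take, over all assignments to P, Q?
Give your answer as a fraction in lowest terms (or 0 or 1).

Take P = 1/5, Q = 2/5:
¬P = ¬1/5 = 0
P ⊃ ¬P = 1/5 ⊃ 0 = 0
Q ⊃ P = 2/5 ⊃ 1/5 = 1/5
(Q ⊃ P) ∨ P = 1/5 ∨ 1/5 = 1/5
(P ⊃ ¬P) ∨ ((Q ⊃ P) ∨ P) = 0 ∨ 1/5 = 1/5
No assignment yields a value below 1/5, so this is the minimum.

1/5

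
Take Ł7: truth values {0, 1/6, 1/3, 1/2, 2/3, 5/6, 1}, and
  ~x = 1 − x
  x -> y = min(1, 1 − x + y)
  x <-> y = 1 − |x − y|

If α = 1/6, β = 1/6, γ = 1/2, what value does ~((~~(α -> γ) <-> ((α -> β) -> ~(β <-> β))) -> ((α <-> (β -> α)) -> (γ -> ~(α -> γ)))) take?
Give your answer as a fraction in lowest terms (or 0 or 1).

0

α -> γ = 1/6 -> 1/2 = 1
~(α -> γ) = ~1 = 0
~~(α -> γ) = ~0 = 1
α -> β = 1/6 -> 1/6 = 1
β <-> β = 1/6 <-> 1/6 = 1
~(β <-> β) = ~1 = 0
(α -> β) -> ~(β <-> β) = 1 -> 0 = 0
~~(α -> γ) <-> ((α -> β) -> ~(β <-> β)) = 1 <-> 0 = 0
β -> α = 1/6 -> 1/6 = 1
α <-> (β -> α) = 1/6 <-> 1 = 1/6
α -> γ = 1/6 -> 1/2 = 1
~(α -> γ) = ~1 = 0
γ -> ~(α -> γ) = 1/2 -> 0 = 1/2
(α <-> (β -> α)) -> (γ -> ~(α -> γ)) = 1/6 -> 1/2 = 1
(~~(α -> γ) <-> ((α -> β) -> ~(β <-> β))) -> ((α <-> (β -> α)) -> (γ -> ~(α -> γ))) = 0 -> 1 = 1
~((~~(α -> γ) <-> ((α -> β) -> ~(β <-> β))) -> ((α <-> (β -> α)) -> (γ -> ~(α -> γ)))) = ~1 = 0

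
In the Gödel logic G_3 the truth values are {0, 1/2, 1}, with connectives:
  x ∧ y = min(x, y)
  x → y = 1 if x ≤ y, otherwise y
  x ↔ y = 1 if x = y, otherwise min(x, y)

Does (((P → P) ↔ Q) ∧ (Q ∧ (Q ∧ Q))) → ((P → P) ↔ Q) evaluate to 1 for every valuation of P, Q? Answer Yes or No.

Yes

P = 0, Q = 0 ↦ 1
P = 0, Q = 1/2 ↦ 1
P = 0, Q = 1 ↦ 1
P = 1/2, Q = 0 ↦ 1
P = 1/2, Q = 1/2 ↦ 1
P = 1/2, Q = 1 ↦ 1
P = 1, Q = 0 ↦ 1
P = 1, Q = 1/2 ↦ 1
P = 1, Q = 1 ↦ 1
Every assignment gives a value ≥ 1.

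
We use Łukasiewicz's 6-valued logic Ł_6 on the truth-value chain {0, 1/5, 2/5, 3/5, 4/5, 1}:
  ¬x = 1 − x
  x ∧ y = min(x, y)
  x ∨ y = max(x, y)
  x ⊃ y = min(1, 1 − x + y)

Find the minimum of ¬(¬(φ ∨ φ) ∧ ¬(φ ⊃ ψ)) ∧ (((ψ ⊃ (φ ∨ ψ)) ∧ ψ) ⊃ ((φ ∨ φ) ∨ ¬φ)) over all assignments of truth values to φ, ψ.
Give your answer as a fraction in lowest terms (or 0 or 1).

Take φ = 2/5, ψ = 0:
φ ∨ φ = 2/5 ∨ 2/5 = 2/5
¬(φ ∨ φ) = ¬2/5 = 3/5
φ ⊃ ψ = 2/5 ⊃ 0 = 3/5
¬(φ ⊃ ψ) = ¬3/5 = 2/5
¬(φ ∨ φ) ∧ ¬(φ ⊃ ψ) = 3/5 ∧ 2/5 = 2/5
¬(¬(φ ∨ φ) ∧ ¬(φ ⊃ ψ)) = ¬2/5 = 3/5
φ ∨ ψ = 2/5 ∨ 0 = 2/5
ψ ⊃ (φ ∨ ψ) = 0 ⊃ 2/5 = 1
(ψ ⊃ (φ ∨ ψ)) ∧ ψ = 1 ∧ 0 = 0
φ ∨ φ = 2/5 ∨ 2/5 = 2/5
¬φ = ¬2/5 = 3/5
(φ ∨ φ) ∨ ¬φ = 2/5 ∨ 3/5 = 3/5
((ψ ⊃ (φ ∨ ψ)) ∧ ψ) ⊃ ((φ ∨ φ) ∨ ¬φ) = 0 ⊃ 3/5 = 1
¬(¬(φ ∨ φ) ∧ ¬(φ ⊃ ψ)) ∧ (((ψ ⊃ (φ ∨ ψ)) ∧ ψ) ⊃ ((φ ∨ φ) ∨ ¬φ)) = 3/5 ∧ 1 = 3/5
No assignment yields a value below 3/5, so this is the minimum.

3/5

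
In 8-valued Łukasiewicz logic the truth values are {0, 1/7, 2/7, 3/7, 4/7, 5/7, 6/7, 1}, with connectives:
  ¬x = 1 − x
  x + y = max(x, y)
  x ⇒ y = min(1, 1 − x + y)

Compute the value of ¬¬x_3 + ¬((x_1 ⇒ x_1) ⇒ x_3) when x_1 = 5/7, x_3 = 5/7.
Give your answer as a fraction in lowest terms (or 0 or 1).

5/7

¬x_3 = ¬5/7 = 2/7
¬¬x_3 = ¬2/7 = 5/7
x_1 ⇒ x_1 = 5/7 ⇒ 5/7 = 1
(x_1 ⇒ x_1) ⇒ x_3 = 1 ⇒ 5/7 = 5/7
¬((x_1 ⇒ x_1) ⇒ x_3) = ¬5/7 = 2/7
¬¬x_3 + ¬((x_1 ⇒ x_1) ⇒ x_3) = 5/7 + 2/7 = 5/7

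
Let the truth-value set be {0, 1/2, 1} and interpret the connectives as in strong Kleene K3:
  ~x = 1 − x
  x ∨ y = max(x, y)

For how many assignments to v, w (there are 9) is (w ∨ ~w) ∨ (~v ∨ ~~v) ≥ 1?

v = 0, w = 0 ↦ 1  ≥
v = 0, w = 1/2 ↦ 1  ≥
v = 0, w = 1 ↦ 1  ≥
v = 1/2, w = 0 ↦ 1  ≥
v = 1/2, w = 1/2 ↦ 1/2  <
v = 1/2, w = 1 ↦ 1  ≥
v = 1, w = 0 ↦ 1  ≥
v = 1, w = 1/2 ↦ 1  ≥
v = 1, w = 1 ↦ 1  ≥
So 8 of the 9 assignments meet the threshold.

8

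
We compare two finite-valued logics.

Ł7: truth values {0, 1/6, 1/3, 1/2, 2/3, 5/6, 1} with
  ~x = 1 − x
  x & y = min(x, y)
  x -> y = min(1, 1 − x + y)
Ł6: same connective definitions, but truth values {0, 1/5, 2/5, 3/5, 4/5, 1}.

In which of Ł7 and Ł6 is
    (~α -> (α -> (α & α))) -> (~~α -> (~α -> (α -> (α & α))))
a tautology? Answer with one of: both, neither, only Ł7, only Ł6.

In Ł7: every assignment gives 1 — tautology.
In Ł6: every assignment gives 1 — tautology.

both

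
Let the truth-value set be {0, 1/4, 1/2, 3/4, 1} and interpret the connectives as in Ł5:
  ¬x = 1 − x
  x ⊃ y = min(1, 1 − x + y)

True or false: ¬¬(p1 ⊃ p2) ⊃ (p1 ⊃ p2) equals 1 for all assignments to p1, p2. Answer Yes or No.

Yes

At p1 = 1/4, p2 = 3/4, for instance:
p1 ⊃ p2 = 1/4 ⊃ 3/4 = 1
¬(p1 ⊃ p2) = ¬1 = 0
¬¬(p1 ⊃ p2) = ¬0 = 1
¬¬(p1 ⊃ p2) ⊃ (p1 ⊃ p2) = 1 ⊃ 1 = 1
and checking the remaining 24 assignments likewise gives ≥ 1 in every case.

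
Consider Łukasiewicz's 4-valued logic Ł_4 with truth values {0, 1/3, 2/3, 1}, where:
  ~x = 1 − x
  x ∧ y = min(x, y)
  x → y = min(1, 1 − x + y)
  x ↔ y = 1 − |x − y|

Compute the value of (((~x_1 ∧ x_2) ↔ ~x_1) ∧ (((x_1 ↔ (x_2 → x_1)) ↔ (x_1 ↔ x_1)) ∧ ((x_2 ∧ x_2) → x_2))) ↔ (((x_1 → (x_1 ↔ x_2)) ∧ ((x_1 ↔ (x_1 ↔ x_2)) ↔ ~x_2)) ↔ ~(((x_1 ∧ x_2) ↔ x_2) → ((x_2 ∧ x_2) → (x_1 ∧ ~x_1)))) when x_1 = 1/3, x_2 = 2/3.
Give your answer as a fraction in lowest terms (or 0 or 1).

~x_1 = ~1/3 = 2/3
~x_1 ∧ x_2 = 2/3 ∧ 2/3 = 2/3
~x_1 = ~1/3 = 2/3
(~x_1 ∧ x_2) ↔ ~x_1 = 2/3 ↔ 2/3 = 1
x_2 → x_1 = 2/3 → 1/3 = 2/3
x_1 ↔ (x_2 → x_1) = 1/3 ↔ 2/3 = 2/3
x_1 ↔ x_1 = 1/3 ↔ 1/3 = 1
(x_1 ↔ (x_2 → x_1)) ↔ (x_1 ↔ x_1) = 2/3 ↔ 1 = 2/3
x_2 ∧ x_2 = 2/3 ∧ 2/3 = 2/3
(x_2 ∧ x_2) → x_2 = 2/3 → 2/3 = 1
((x_1 ↔ (x_2 → x_1)) ↔ (x_1 ↔ x_1)) ∧ ((x_2 ∧ x_2) → x_2) = 2/3 ∧ 1 = 2/3
((~x_1 ∧ x_2) ↔ ~x_1) ∧ (((x_1 ↔ (x_2 → x_1)) ↔ (x_1 ↔ x_1)) ∧ ((x_2 ∧ x_2) → x_2)) = 1 ∧ 2/3 = 2/3
x_1 ↔ x_2 = 1/3 ↔ 2/3 = 2/3
x_1 → (x_1 ↔ x_2) = 1/3 → 2/3 = 1
x_1 ↔ x_2 = 1/3 ↔ 2/3 = 2/3
x_1 ↔ (x_1 ↔ x_2) = 1/3 ↔ 2/3 = 2/3
~x_2 = ~2/3 = 1/3
(x_1 ↔ (x_1 ↔ x_2)) ↔ ~x_2 = 2/3 ↔ 1/3 = 2/3
(x_1 → (x_1 ↔ x_2)) ∧ ((x_1 ↔ (x_1 ↔ x_2)) ↔ ~x_2) = 1 ∧ 2/3 = 2/3
x_1 ∧ x_2 = 1/3 ∧ 2/3 = 1/3
(x_1 ∧ x_2) ↔ x_2 = 1/3 ↔ 2/3 = 2/3
x_2 ∧ x_2 = 2/3 ∧ 2/3 = 2/3
~x_1 = ~1/3 = 2/3
x_1 ∧ ~x_1 = 1/3 ∧ 2/3 = 1/3
(x_2 ∧ x_2) → (x_1 ∧ ~x_1) = 2/3 → 1/3 = 2/3
((x_1 ∧ x_2) ↔ x_2) → ((x_2 ∧ x_2) → (x_1 ∧ ~x_1)) = 2/3 → 2/3 = 1
~(((x_1 ∧ x_2) ↔ x_2) → ((x_2 ∧ x_2) → (x_1 ∧ ~x_1))) = ~1 = 0
((x_1 → (x_1 ↔ x_2)) ∧ ((x_1 ↔ (x_1 ↔ x_2)) ↔ ~x_2)) ↔ ~(((x_1 ∧ x_2) ↔ x_2) → ((x_2 ∧ x_2) → (x_1 ∧ ~x_1))) = 2/3 ↔ 0 = 1/3
(((~x_1 ∧ x_2) ↔ ~x_1) ∧ (((x_1 ↔ (x_2 → x_1)) ↔ (x_1 ↔ x_1)) ∧ ((x_2 ∧ x_2) → x_2))) ↔ (((x_1 → (x_1 ↔ x_2)) ∧ ((x_1 ↔ (x_1 ↔ x_2)) ↔ ~x_2)) ↔ ~(((x_1 ∧ x_2) ↔ x_2) → ((x_2 ∧ x_2) → (x_1 ∧ ~x_1)))) = 2/3 ↔ 1/3 = 2/3

2/3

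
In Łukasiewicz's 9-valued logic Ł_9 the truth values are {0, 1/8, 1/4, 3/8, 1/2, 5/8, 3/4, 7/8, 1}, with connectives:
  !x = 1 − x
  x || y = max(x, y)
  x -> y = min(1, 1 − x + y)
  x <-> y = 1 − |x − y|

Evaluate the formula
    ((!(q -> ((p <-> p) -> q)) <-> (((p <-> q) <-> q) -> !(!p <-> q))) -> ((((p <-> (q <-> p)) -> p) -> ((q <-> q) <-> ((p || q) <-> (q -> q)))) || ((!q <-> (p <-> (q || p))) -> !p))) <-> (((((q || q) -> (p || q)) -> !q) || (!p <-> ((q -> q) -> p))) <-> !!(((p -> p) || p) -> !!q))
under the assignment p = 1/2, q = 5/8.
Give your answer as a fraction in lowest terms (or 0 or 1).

5/8

p <-> p = 1/2 <-> 1/2 = 1
(p <-> p) -> q = 1 -> 5/8 = 5/8
q -> ((p <-> p) -> q) = 5/8 -> 5/8 = 1
!(q -> ((p <-> p) -> q)) = !1 = 0
p <-> q = 1/2 <-> 5/8 = 7/8
(p <-> q) <-> q = 7/8 <-> 5/8 = 3/4
!p = !1/2 = 1/2
!p <-> q = 1/2 <-> 5/8 = 7/8
!(!p <-> q) = !7/8 = 1/8
((p <-> q) <-> q) -> !(!p <-> q) = 3/4 -> 1/8 = 3/8
!(q -> ((p <-> p) -> q)) <-> (((p <-> q) <-> q) -> !(!p <-> q)) = 0 <-> 3/8 = 5/8
q <-> p = 5/8 <-> 1/2 = 7/8
p <-> (q <-> p) = 1/2 <-> 7/8 = 5/8
(p <-> (q <-> p)) -> p = 5/8 -> 1/2 = 7/8
q <-> q = 5/8 <-> 5/8 = 1
p || q = 1/2 || 5/8 = 5/8
q -> q = 5/8 -> 5/8 = 1
(p || q) <-> (q -> q) = 5/8 <-> 1 = 5/8
(q <-> q) <-> ((p || q) <-> (q -> q)) = 1 <-> 5/8 = 5/8
((p <-> (q <-> p)) -> p) -> ((q <-> q) <-> ((p || q) <-> (q -> q))) = 7/8 -> 5/8 = 3/4
!q = !5/8 = 3/8
q || p = 5/8 || 1/2 = 5/8
p <-> (q || p) = 1/2 <-> 5/8 = 7/8
!q <-> (p <-> (q || p)) = 3/8 <-> 7/8 = 1/2
!p = !1/2 = 1/2
(!q <-> (p <-> (q || p))) -> !p = 1/2 -> 1/2 = 1
(((p <-> (q <-> p)) -> p) -> ((q <-> q) <-> ((p || q) <-> (q -> q)))) || ((!q <-> (p <-> (q || p))) -> !p) = 3/4 || 1 = 1
(!(q -> ((p <-> p) -> q)) <-> (((p <-> q) <-> q) -> !(!p <-> q))) -> ((((p <-> (q <-> p)) -> p) -> ((q <-> q) <-> ((p || q) <-> (q -> q)))) || ((!q <-> (p <-> (q || p))) -> !p)) = 5/8 -> 1 = 1
q || q = 5/8 || 5/8 = 5/8
p || q = 1/2 || 5/8 = 5/8
(q || q) -> (p || q) = 5/8 -> 5/8 = 1
!q = !5/8 = 3/8
((q || q) -> (p || q)) -> !q = 1 -> 3/8 = 3/8
!p = !1/2 = 1/2
q -> q = 5/8 -> 5/8 = 1
(q -> q) -> p = 1 -> 1/2 = 1/2
!p <-> ((q -> q) -> p) = 1/2 <-> 1/2 = 1
(((q || q) -> (p || q)) -> !q) || (!p <-> ((q -> q) -> p)) = 3/8 || 1 = 1
p -> p = 1/2 -> 1/2 = 1
(p -> p) || p = 1 || 1/2 = 1
!q = !5/8 = 3/8
!!q = !3/8 = 5/8
((p -> p) || p) -> !!q = 1 -> 5/8 = 5/8
!(((p -> p) || p) -> !!q) = !5/8 = 3/8
!!(((p -> p) || p) -> !!q) = !3/8 = 5/8
((((q || q) -> (p || q)) -> !q) || (!p <-> ((q -> q) -> p))) <-> !!(((p -> p) || p) -> !!q) = 1 <-> 5/8 = 5/8
((!(q -> ((p <-> p) -> q)) <-> (((p <-> q) <-> q) -> !(!p <-> q))) -> ((((p <-> (q <-> p)) -> p) -> ((q <-> q) <-> ((p || q) <-> (q -> q)))) || ((!q <-> (p <-> (q || p))) -> !p))) <-> (((((q || q) -> (p || q)) -> !q) || (!p <-> ((q -> q) -> p))) <-> !!(((p -> p) || p) -> !!q)) = 1 <-> 5/8 = 5/8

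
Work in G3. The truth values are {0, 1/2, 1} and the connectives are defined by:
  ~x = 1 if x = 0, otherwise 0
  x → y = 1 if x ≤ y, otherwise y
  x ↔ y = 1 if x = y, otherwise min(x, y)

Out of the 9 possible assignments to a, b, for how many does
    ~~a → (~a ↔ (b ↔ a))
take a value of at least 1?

a = 0, b = 0 ↦ 1  ≥
a = 0, b = 1/2 ↦ 1  ≥
a = 0, b = 1 ↦ 1  ≥
a = 1/2, b = 0 ↦ 1  ≥
a = 1/2, b = 1/2 ↦ 0  <
a = 1/2, b = 1 ↦ 0  <
a = 1, b = 0 ↦ 1  ≥
a = 1, b = 1/2 ↦ 0  <
a = 1, b = 1 ↦ 0  <
So 5 of the 9 assignments meet the threshold.

5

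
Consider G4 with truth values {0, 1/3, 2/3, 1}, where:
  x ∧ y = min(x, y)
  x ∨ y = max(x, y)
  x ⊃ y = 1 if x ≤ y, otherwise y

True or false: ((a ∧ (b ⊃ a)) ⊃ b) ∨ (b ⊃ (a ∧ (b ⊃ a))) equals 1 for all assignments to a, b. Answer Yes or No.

a = 0, b = 0 ↦ 1
a = 0, b = 1/3 ↦ 1
a = 0, b = 2/3 ↦ 1
a = 0, b = 1 ↦ 1
a = 1/3, b = 0 ↦ 1
a = 1/3, b = 1/3 ↦ 1
a = 1/3, b = 2/3 ↦ 1
a = 1/3, b = 1 ↦ 1
a = 2/3, b = 0 ↦ 1
a = 2/3, b = 1/3 ↦ 1
a = 2/3, b = 2/3 ↦ 1
a = 2/3, b = 1 ↦ 1
a = 1, b = 0 ↦ 1
a = 1, b = 1/3 ↦ 1
a = 1, b = 2/3 ↦ 1
a = 1, b = 1 ↦ 1
Every assignment gives a value ≥ 1.

Yes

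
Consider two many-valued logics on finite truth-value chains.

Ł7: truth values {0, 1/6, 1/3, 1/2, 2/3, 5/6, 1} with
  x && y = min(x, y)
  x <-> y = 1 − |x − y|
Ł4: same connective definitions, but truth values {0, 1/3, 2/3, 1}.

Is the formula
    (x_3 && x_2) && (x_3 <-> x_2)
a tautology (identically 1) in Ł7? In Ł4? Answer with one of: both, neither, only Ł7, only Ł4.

neither

In Ł7: at x_2 = 0, x_3 = 0 the value is 0 — not a tautology.
In Ł4: at x_2 = 0, x_3 = 0 the value is 0 — not a tautology.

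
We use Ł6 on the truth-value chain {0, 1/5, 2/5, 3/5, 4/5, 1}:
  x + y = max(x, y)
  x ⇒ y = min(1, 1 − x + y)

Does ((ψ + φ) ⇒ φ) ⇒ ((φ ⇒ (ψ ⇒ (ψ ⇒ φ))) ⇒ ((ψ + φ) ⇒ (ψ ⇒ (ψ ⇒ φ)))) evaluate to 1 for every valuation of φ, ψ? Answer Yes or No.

Yes

At φ = 1/5, ψ = 1/5, for instance:
ψ + φ = 1/5 + 1/5 = 1/5
(ψ + φ) ⇒ φ = 1/5 ⇒ 1/5 = 1
ψ ⇒ φ = 1/5 ⇒ 1/5 = 1
ψ ⇒ (ψ ⇒ φ) = 1/5 ⇒ 1 = 1
φ ⇒ (ψ ⇒ (ψ ⇒ φ)) = 1/5 ⇒ 1 = 1
(ψ + φ) ⇒ (ψ ⇒ (ψ ⇒ φ)) = 1/5 ⇒ 1 = 1
(φ ⇒ (ψ ⇒ (ψ ⇒ φ))) ⇒ ((ψ + φ) ⇒ (ψ ⇒ (ψ ⇒ φ))) = 1 ⇒ 1 = 1
((ψ + φ) ⇒ φ) ⇒ ((φ ⇒ (ψ ⇒ (ψ ⇒ φ))) ⇒ ((ψ + φ) ⇒ (ψ ⇒ (ψ ⇒ φ)))) = 1 ⇒ 1 = 1
and checking the remaining 35 assignments likewise gives ≥ 1 in every case.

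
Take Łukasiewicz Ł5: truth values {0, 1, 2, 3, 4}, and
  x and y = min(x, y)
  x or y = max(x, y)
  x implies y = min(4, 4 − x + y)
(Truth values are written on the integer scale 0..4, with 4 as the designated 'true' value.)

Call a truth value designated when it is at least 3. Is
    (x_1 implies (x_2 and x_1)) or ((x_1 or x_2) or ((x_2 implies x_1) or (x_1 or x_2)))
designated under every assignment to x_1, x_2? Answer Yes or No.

Yes

At x_1 = 2, x_2 = 1, for instance:
x_2 and x_1 = 1 and 2 = 1
x_1 implies (x_2 and x_1) = 2 implies 1 = 3
x_1 or x_2 = 2 or 1 = 2
x_2 implies x_1 = 1 implies 2 = 4
x_1 or x_2 = 2 or 1 = 2
(x_2 implies x_1) or (x_1 or x_2) = 4 or 2 = 4
(x_1 or x_2) or ((x_2 implies x_1) or (x_1 or x_2)) = 2 or 4 = 4
(x_1 implies (x_2 and x_1)) or ((x_1 or x_2) or ((x_2 implies x_1) or (x_1 or x_2))) = 3 or 4 = 4
and checking the remaining 24 assignments likewise gives ≥ 3 in every case.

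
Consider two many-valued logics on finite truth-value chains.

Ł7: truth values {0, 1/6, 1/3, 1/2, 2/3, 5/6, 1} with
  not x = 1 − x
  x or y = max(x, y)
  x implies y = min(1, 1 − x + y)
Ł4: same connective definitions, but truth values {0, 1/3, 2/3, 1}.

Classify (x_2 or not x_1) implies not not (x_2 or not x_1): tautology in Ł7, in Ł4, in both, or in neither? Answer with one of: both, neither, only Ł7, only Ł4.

In Ł7: every assignment gives 1 — tautology.
In Ł4: every assignment gives 1 — tautology.

both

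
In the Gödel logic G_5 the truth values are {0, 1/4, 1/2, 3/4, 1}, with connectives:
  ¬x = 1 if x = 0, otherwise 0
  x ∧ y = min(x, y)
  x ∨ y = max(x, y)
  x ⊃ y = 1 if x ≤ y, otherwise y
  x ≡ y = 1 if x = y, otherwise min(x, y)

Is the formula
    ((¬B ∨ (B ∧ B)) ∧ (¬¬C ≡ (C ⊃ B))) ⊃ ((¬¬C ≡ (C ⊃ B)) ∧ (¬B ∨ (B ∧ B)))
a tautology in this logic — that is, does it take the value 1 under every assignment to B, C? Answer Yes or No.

Yes

At B = 1/4, C = 1/4, for instance:
¬B = ¬1/4 = 0
B ∧ B = 1/4 ∧ 1/4 = 1/4
¬B ∨ (B ∧ B) = 0 ∨ 1/4 = 1/4
¬C = ¬1/4 = 0
¬¬C = ¬0 = 1
C ⊃ B = 1/4 ⊃ 1/4 = 1
¬¬C ≡ (C ⊃ B) = 1 ≡ 1 = 1
(¬B ∨ (B ∧ B)) ∧ (¬¬C ≡ (C ⊃ B)) = 1/4 ∧ 1 = 1/4
(¬¬C ≡ (C ⊃ B)) ∧ (¬B ∨ (B ∧ B)) = 1 ∧ 1/4 = 1/4
((¬B ∨ (B ∧ B)) ∧ (¬¬C ≡ (C ⊃ B))) ⊃ ((¬¬C ≡ (C ⊃ B)) ∧ (¬B ∨ (B ∧ B))) = 1/4 ⊃ 1/4 = 1
and checking the remaining 24 assignments likewise gives ≥ 1 in every case.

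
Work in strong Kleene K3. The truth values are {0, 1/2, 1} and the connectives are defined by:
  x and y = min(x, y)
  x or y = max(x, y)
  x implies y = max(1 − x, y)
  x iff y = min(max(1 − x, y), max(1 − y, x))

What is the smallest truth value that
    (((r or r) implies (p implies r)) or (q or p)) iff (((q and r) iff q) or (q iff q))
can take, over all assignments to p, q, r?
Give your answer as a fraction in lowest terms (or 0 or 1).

1/2

Take p = 0, q = 1/2, r = 0:
r or r = 0 or 0 = 0
p implies r = 0 implies 0 = 1
(r or r) implies (p implies r) = 0 implies 1 = 1
q or p = 1/2 or 0 = 1/2
((r or r) implies (p implies r)) or (q or p) = 1 or 1/2 = 1
q and r = 1/2 and 0 = 0
(q and r) iff q = 0 iff 1/2 = 1/2
q iff q = 1/2 iff 1/2 = 1/2
((q and r) iff q) or (q iff q) = 1/2 or 1/2 = 1/2
(((r or r) implies (p implies r)) or (q or p)) iff (((q and r) iff q) or (q iff q)) = 1 iff 1/2 = 1/2
No assignment yields a value below 1/2, so this is the minimum.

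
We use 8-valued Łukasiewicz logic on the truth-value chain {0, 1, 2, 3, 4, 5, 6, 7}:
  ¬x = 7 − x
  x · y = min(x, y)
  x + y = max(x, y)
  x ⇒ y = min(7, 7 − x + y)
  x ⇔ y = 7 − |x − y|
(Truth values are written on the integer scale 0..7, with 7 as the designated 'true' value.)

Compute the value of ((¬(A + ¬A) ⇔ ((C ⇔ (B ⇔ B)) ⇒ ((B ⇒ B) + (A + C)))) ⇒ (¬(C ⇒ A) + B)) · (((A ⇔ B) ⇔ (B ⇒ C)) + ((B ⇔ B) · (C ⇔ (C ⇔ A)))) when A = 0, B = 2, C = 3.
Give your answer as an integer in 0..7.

¬A = ¬0 = 7
A + ¬A = 0 + 7 = 7
¬(A + ¬A) = ¬7 = 0
B ⇔ B = 2 ⇔ 2 = 7
C ⇔ (B ⇔ B) = 3 ⇔ 7 = 3
B ⇒ B = 2 ⇒ 2 = 7
A + C = 0 + 3 = 3
(B ⇒ B) + (A + C) = 7 + 3 = 7
(C ⇔ (B ⇔ B)) ⇒ ((B ⇒ B) + (A + C)) = 3 ⇒ 7 = 7
¬(A + ¬A) ⇔ ((C ⇔ (B ⇔ B)) ⇒ ((B ⇒ B) + (A + C))) = 0 ⇔ 7 = 0
C ⇒ A = 3 ⇒ 0 = 4
¬(C ⇒ A) = ¬4 = 3
¬(C ⇒ A) + B = 3 + 2 = 3
(¬(A + ¬A) ⇔ ((C ⇔ (B ⇔ B)) ⇒ ((B ⇒ B) + (A + C)))) ⇒ (¬(C ⇒ A) + B) = 0 ⇒ 3 = 7
A ⇔ B = 0 ⇔ 2 = 5
B ⇒ C = 2 ⇒ 3 = 7
(A ⇔ B) ⇔ (B ⇒ C) = 5 ⇔ 7 = 5
B ⇔ B = 2 ⇔ 2 = 7
C ⇔ A = 3 ⇔ 0 = 4
C ⇔ (C ⇔ A) = 3 ⇔ 4 = 6
(B ⇔ B) · (C ⇔ (C ⇔ A)) = 7 · 6 = 6
((A ⇔ B) ⇔ (B ⇒ C)) + ((B ⇔ B) · (C ⇔ (C ⇔ A))) = 5 + 6 = 6
((¬(A + ¬A) ⇔ ((C ⇔ (B ⇔ B)) ⇒ ((B ⇒ B) + (A + C)))) ⇒ (¬(C ⇒ A) + B)) · (((A ⇔ B) ⇔ (B ⇒ C)) + ((B ⇔ B) · (C ⇔ (C ⇔ A)))) = 7 · 6 = 6

6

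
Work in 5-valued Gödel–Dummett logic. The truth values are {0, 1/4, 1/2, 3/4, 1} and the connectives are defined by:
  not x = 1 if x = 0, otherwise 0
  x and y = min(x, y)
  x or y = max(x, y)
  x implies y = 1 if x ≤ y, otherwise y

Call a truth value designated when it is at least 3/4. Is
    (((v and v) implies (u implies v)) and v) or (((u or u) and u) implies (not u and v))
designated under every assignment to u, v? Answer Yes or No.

No

Counterexample: take u = 1/4, v = 0.
v and v = 0 and 0 = 0
u implies v = 1/4 implies 0 = 0
(v and v) implies (u implies v) = 0 implies 0 = 1
((v and v) implies (u implies v)) and v = 1 and 0 = 0
u or u = 1/4 or 1/4 = 1/4
(u or u) and u = 1/4 and 1/4 = 1/4
not u = not 1/4 = 0
not u and v = 0 and 0 = 0
((u or u) and u) implies (not u and v) = 1/4 implies 0 = 0
(((v and v) implies (u implies v)) and v) or (((u or u) and u) implies (not u and v)) = 0 or 0 = 0
This gives 0, which is below 3/4.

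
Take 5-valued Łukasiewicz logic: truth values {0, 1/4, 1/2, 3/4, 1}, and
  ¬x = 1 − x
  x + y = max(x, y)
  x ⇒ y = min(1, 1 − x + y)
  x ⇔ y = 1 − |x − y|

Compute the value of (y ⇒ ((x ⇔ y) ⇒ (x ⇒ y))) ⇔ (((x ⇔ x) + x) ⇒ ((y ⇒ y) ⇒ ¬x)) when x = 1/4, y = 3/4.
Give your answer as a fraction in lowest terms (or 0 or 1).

x ⇔ y = 1/4 ⇔ 3/4 = 1/2
x ⇒ y = 1/4 ⇒ 3/4 = 1
(x ⇔ y) ⇒ (x ⇒ y) = 1/2 ⇒ 1 = 1
y ⇒ ((x ⇔ y) ⇒ (x ⇒ y)) = 3/4 ⇒ 1 = 1
x ⇔ x = 1/4 ⇔ 1/4 = 1
(x ⇔ x) + x = 1 + 1/4 = 1
y ⇒ y = 3/4 ⇒ 3/4 = 1
¬x = ¬1/4 = 3/4
(y ⇒ y) ⇒ ¬x = 1 ⇒ 3/4 = 3/4
((x ⇔ x) + x) ⇒ ((y ⇒ y) ⇒ ¬x) = 1 ⇒ 3/4 = 3/4
(y ⇒ ((x ⇔ y) ⇒ (x ⇒ y))) ⇔ (((x ⇔ x) + x) ⇒ ((y ⇒ y) ⇒ ¬x)) = 1 ⇔ 3/4 = 3/4

3/4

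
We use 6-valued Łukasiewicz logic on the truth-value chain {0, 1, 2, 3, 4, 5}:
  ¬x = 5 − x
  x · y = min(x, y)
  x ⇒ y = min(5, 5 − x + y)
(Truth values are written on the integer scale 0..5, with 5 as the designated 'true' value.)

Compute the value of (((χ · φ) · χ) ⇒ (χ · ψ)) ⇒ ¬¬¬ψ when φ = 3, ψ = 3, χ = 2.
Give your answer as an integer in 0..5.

2

χ · φ = 2 · 3 = 2
(χ · φ) · χ = 2 · 2 = 2
χ · ψ = 2 · 3 = 2
((χ · φ) · χ) ⇒ (χ · ψ) = 2 ⇒ 2 = 5
¬ψ = ¬3 = 2
¬¬ψ = ¬2 = 3
¬¬¬ψ = ¬3 = 2
(((χ · φ) · χ) ⇒ (χ · ψ)) ⇒ ¬¬¬ψ = 5 ⇒ 2 = 2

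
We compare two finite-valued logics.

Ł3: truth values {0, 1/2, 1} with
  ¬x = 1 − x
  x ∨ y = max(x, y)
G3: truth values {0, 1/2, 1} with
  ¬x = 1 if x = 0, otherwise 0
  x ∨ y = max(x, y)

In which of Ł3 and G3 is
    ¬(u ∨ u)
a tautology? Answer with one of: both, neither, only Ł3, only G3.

neither

In Ł3: at u = 1/2 the value is 1/2 — not a tautology.
In G3: at u = 1/2 the value is 0 — not a tautology.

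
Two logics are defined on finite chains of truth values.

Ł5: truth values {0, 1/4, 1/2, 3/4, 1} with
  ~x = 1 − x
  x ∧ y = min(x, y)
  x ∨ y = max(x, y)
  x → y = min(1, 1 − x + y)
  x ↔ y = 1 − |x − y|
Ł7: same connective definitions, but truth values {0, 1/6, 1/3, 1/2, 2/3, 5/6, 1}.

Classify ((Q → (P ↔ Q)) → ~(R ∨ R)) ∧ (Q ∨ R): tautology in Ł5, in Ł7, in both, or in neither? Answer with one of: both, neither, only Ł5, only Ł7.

neither

In Ł5: at P = 0, Q = 0, R = 0 the value is 0 — not a tautology.
In Ł7: at P = 0, Q = 0, R = 0 the value is 0 — not a tautology.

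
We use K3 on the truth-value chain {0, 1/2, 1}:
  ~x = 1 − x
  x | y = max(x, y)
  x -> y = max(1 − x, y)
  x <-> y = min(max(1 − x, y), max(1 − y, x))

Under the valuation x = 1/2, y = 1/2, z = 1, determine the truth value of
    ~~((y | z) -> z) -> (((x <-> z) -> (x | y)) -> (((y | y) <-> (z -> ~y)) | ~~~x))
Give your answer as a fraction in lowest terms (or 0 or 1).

1/2

y | z = 1/2 | 1 = 1
(y | z) -> z = 1 -> 1 = 1
~((y | z) -> z) = ~1 = 0
~~((y | z) -> z) = ~0 = 1
x <-> z = 1/2 <-> 1 = 1/2
x | y = 1/2 | 1/2 = 1/2
(x <-> z) -> (x | y) = 1/2 -> 1/2 = 1/2
y | y = 1/2 | 1/2 = 1/2
~y = ~1/2 = 1/2
z -> ~y = 1 -> 1/2 = 1/2
(y | y) <-> (z -> ~y) = 1/2 <-> 1/2 = 1/2
~x = ~1/2 = 1/2
~~x = ~1/2 = 1/2
~~~x = ~1/2 = 1/2
((y | y) <-> (z -> ~y)) | ~~~x = 1/2 | 1/2 = 1/2
((x <-> z) -> (x | y)) -> (((y | y) <-> (z -> ~y)) | ~~~x) = 1/2 -> 1/2 = 1/2
~~((y | z) -> z) -> (((x <-> z) -> (x | y)) -> (((y | y) <-> (z -> ~y)) | ~~~x)) = 1 -> 1/2 = 1/2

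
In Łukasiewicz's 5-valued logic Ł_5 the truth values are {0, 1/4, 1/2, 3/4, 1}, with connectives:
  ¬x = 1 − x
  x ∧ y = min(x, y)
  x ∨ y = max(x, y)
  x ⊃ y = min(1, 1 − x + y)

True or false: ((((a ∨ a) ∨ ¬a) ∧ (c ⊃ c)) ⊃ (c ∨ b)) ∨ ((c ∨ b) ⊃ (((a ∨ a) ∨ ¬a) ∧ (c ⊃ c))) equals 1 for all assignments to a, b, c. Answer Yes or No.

At a = 1/4, b = 1, c = 1/2, for instance:
a ∨ a = 1/4 ∨ 1/4 = 1/4
¬a = ¬1/4 = 3/4
(a ∨ a) ∨ ¬a = 1/4 ∨ 3/4 = 3/4
c ⊃ c = 1/2 ⊃ 1/2 = 1
((a ∨ a) ∨ ¬a) ∧ (c ⊃ c) = 3/4 ∧ 1 = 3/4
c ∨ b = 1/2 ∨ 1 = 1
(((a ∨ a) ∨ ¬a) ∧ (c ⊃ c)) ⊃ (c ∨ b) = 3/4 ⊃ 1 = 1
(c ∨ b) ⊃ (((a ∨ a) ∨ ¬a) ∧ (c ⊃ c)) = 1 ⊃ 3/4 = 3/4
((((a ∨ a) ∨ ¬a) ∧ (c ⊃ c)) ⊃ (c ∨ b)) ∨ ((c ∨ b) ⊃ (((a ∨ a) ∨ ¬a) ∧ (c ⊃ c))) = 1 ∨ 3/4 = 1
and checking the remaining 124 assignments likewise gives ≥ 1 in every case.

Yes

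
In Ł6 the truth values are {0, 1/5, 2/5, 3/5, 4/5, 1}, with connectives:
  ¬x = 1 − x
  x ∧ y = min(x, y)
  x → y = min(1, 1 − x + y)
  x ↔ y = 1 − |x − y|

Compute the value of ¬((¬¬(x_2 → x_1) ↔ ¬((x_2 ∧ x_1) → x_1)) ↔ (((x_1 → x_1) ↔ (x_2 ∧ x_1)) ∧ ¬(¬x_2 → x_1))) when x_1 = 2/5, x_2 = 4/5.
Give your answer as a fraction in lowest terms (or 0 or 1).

x_2 → x_1 = 4/5 → 2/5 = 3/5
¬(x_2 → x_1) = ¬3/5 = 2/5
¬¬(x_2 → x_1) = ¬2/5 = 3/5
x_2 ∧ x_1 = 4/5 ∧ 2/5 = 2/5
(x_2 ∧ x_1) → x_1 = 2/5 → 2/5 = 1
¬((x_2 ∧ x_1) → x_1) = ¬1 = 0
¬¬(x_2 → x_1) ↔ ¬((x_2 ∧ x_1) → x_1) = 3/5 ↔ 0 = 2/5
x_1 → x_1 = 2/5 → 2/5 = 1
x_2 ∧ x_1 = 4/5 ∧ 2/5 = 2/5
(x_1 → x_1) ↔ (x_2 ∧ x_1) = 1 ↔ 2/5 = 2/5
¬x_2 = ¬4/5 = 1/5
¬x_2 → x_1 = 1/5 → 2/5 = 1
¬(¬x_2 → x_1) = ¬1 = 0
((x_1 → x_1) ↔ (x_2 ∧ x_1)) ∧ ¬(¬x_2 → x_1) = 2/5 ∧ 0 = 0
(¬¬(x_2 → x_1) ↔ ¬((x_2 ∧ x_1) → x_1)) ↔ (((x_1 → x_1) ↔ (x_2 ∧ x_1)) ∧ ¬(¬x_2 → x_1)) = 2/5 ↔ 0 = 3/5
¬((¬¬(x_2 → x_1) ↔ ¬((x_2 ∧ x_1) → x_1)) ↔ (((x_1 → x_1) ↔ (x_2 ∧ x_1)) ∧ ¬(¬x_2 → x_1))) = ¬3/5 = 2/5

2/5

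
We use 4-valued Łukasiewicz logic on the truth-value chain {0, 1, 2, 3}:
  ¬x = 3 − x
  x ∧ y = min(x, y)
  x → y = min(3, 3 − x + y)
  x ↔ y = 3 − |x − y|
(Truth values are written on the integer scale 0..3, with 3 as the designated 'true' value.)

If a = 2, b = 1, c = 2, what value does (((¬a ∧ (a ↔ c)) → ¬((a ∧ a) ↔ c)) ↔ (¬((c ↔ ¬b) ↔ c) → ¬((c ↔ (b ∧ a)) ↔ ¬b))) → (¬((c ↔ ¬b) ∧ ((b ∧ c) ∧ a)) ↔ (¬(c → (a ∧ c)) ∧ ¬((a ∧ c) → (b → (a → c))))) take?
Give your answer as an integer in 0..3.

1

¬a = ¬2 = 1
a ↔ c = 2 ↔ 2 = 3
¬a ∧ (a ↔ c) = 1 ∧ 3 = 1
a ∧ a = 2 ∧ 2 = 2
(a ∧ a) ↔ c = 2 ↔ 2 = 3
¬((a ∧ a) ↔ c) = ¬3 = 0
(¬a ∧ (a ↔ c)) → ¬((a ∧ a) ↔ c) = 1 → 0 = 2
¬b = ¬1 = 2
c ↔ ¬b = 2 ↔ 2 = 3
(c ↔ ¬b) ↔ c = 3 ↔ 2 = 2
¬((c ↔ ¬b) ↔ c) = ¬2 = 1
b ∧ a = 1 ∧ 2 = 1
c ↔ (b ∧ a) = 2 ↔ 1 = 2
¬b = ¬1 = 2
(c ↔ (b ∧ a)) ↔ ¬b = 2 ↔ 2 = 3
¬((c ↔ (b ∧ a)) ↔ ¬b) = ¬3 = 0
¬((c ↔ ¬b) ↔ c) → ¬((c ↔ (b ∧ a)) ↔ ¬b) = 1 → 0 = 2
((¬a ∧ (a ↔ c)) → ¬((a ∧ a) ↔ c)) ↔ (¬((c ↔ ¬b) ↔ c) → ¬((c ↔ (b ∧ a)) ↔ ¬b)) = 2 ↔ 2 = 3
¬b = ¬1 = 2
c ↔ ¬b = 2 ↔ 2 = 3
b ∧ c = 1 ∧ 2 = 1
(b ∧ c) ∧ a = 1 ∧ 2 = 1
(c ↔ ¬b) ∧ ((b ∧ c) ∧ a) = 3 ∧ 1 = 1
¬((c ↔ ¬b) ∧ ((b ∧ c) ∧ a)) = ¬1 = 2
a ∧ c = 2 ∧ 2 = 2
c → (a ∧ c) = 2 → 2 = 3
¬(c → (a ∧ c)) = ¬3 = 0
a ∧ c = 2 ∧ 2 = 2
a → c = 2 → 2 = 3
b → (a → c) = 1 → 3 = 3
(a ∧ c) → (b → (a → c)) = 2 → 3 = 3
¬((a ∧ c) → (b → (a → c))) = ¬3 = 0
¬(c → (a ∧ c)) ∧ ¬((a ∧ c) → (b → (a → c))) = 0 ∧ 0 = 0
¬((c ↔ ¬b) ∧ ((b ∧ c) ∧ a)) ↔ (¬(c → (a ∧ c)) ∧ ¬((a ∧ c) → (b → (a → c)))) = 2 ↔ 0 = 1
(((¬a ∧ (a ↔ c)) → ¬((a ∧ a) ↔ c)) ↔ (¬((c ↔ ¬b) ↔ c) → ¬((c ↔ (b ∧ a)) ↔ ¬b))) → (¬((c ↔ ¬b) ∧ ((b ∧ c) ∧ a)) ↔ (¬(c → (a ∧ c)) ∧ ¬((a ∧ c) → (b → (a → c))))) = 3 → 1 = 1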